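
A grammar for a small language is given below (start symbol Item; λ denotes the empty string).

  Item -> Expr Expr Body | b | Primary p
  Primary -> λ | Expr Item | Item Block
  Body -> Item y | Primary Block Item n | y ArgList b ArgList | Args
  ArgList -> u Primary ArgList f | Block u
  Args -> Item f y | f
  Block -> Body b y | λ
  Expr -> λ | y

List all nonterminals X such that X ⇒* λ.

{ Block, Expr, Primary }

Directly nullable (have an λ-production): Primary, Block, Expr.
No other nonterminal has a production whose RHS symbols are all nullable.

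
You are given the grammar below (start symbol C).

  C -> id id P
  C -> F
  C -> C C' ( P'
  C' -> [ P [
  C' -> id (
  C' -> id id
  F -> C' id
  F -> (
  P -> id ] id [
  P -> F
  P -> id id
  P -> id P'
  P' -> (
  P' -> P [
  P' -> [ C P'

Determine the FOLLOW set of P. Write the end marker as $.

{ $, (, [, id }

In C -> id id P: P is at the end, add FOLLOW(C) = { $, (, [, id }.
In C' -> [ P [: add FIRST([) = { [ }.
In P' -> P [: add FIRST([) = { [ }.
Union: FOLLOW(P) = { $, (, [, id }.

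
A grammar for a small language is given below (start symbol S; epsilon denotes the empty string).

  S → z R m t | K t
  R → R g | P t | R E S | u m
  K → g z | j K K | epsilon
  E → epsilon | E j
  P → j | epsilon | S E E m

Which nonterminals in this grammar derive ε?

Directly nullable (have an epsilon-production): K, E, P.
No other nonterminal has a production whose RHS symbols are all nullable.

{ E, K, P }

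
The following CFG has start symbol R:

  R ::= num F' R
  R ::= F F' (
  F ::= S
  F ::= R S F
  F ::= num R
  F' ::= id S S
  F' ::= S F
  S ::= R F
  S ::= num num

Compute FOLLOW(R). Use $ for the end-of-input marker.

R is the start symbol, so $ ∈ FOLLOW(R).
In R ::= num F' R: R is at the end, add FOLLOW(R) = { $, (, id, num }.
In F ::= R S F: add FIRST(S F) = { num }.
In F ::= num R: R is at the end, add FOLLOW(F) = { (, id, num }.
In S ::= R F: add FIRST(F) = { num }.
Union: FOLLOW(R) = { $, (, id, num }.

{ $, (, id, num }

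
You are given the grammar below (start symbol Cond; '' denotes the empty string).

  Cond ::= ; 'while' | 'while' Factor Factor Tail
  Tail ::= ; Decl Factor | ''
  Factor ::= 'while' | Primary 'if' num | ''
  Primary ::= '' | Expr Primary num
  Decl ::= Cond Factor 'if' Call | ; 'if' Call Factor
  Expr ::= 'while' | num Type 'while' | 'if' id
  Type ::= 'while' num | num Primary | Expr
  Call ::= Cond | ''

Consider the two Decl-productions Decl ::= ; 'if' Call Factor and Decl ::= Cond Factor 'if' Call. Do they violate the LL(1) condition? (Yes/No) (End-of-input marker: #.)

FIRST(; 'if' Call Factor) = { ; } and FIRST(Cond Factor 'if' Call) = { 'while', ; }.
Both contain ;, so the two alternatives are not disjoint — LL(1) conflict.

Yes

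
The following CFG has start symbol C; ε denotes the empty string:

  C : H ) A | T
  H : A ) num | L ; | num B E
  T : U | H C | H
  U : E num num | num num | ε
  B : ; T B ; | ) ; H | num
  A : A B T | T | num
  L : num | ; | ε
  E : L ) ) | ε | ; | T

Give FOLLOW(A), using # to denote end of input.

{ #, ), ;, num }

In C : H ) A: A is at the end, add FOLLOW(C) = { #, ), ;, num }.
In H : A ) num: add FIRST() num) = { ) }.
In A : A B T: add FIRST(B T) = { ), ;, num }.
Union: FOLLOW(A) = { #, ), ;, num }.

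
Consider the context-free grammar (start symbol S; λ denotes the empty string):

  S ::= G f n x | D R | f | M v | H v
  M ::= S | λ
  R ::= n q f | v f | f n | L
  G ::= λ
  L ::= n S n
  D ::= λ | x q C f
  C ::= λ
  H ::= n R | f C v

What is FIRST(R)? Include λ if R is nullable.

{ f, n, v }

R ::= n q f contributes {n}.
R ::= v f contributes {v}.
R ::= f n contributes {f}.
From R ::= L: add FIRST(L) = { n }.
Union: FIRST(R) = { f, n, v }.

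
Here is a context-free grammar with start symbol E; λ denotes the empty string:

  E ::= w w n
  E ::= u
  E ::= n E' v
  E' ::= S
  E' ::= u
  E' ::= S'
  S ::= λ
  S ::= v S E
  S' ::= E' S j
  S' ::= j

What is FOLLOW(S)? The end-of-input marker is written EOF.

In E' ::= S: S is at the end, add FOLLOW(E') = { j, v }.
In S ::= v S E: add FIRST(E) = { n, u, w }.
In S' ::= E' S j: add FIRST(j) = { j }.
Union: FOLLOW(S) = { j, n, u, v, w }.

{ j, n, u, v, w }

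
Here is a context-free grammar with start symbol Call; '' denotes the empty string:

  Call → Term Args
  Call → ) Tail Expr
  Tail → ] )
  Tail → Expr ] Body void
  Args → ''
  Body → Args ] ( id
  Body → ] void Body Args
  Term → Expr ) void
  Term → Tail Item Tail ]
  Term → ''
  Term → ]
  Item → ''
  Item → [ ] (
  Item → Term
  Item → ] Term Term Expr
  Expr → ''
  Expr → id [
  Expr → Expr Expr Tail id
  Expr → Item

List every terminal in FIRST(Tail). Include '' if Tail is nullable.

Tail → ] ) contributes {]}.
From Tail → Expr ] Body void: Expr nullable, take FIRST(Expr) ∪ {]} = { ), [, ], id }.
Union: FIRST(Tail) = { ), [, ], id }.

{ ), [, ], id }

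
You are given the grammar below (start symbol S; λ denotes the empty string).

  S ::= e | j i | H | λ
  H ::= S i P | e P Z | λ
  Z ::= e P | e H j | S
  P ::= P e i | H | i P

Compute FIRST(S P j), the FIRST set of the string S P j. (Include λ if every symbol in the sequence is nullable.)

{ e, i, j }

Add FIRST(S)\{λ} = { e, i, j }; S is nullable, continue.
Add FIRST(P)\{λ} = { e, i, j }; P is nullable, continue.
j is a terminal; add {j} and stop.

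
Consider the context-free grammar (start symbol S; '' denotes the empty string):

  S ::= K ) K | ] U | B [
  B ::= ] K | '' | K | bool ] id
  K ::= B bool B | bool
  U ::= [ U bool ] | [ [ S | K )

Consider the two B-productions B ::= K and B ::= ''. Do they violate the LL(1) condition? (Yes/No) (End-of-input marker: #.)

FIRST(K) = { ], bool } and FIRST('') = { '' }.
The second alternative is nullable and FOLLOW(B) = { #, ), [, bool } shares bool with FIRST of the first — conflict.

Yes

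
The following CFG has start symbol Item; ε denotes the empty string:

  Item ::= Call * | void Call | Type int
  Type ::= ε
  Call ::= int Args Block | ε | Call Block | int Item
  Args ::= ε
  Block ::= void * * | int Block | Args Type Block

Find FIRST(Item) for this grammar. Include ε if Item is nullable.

{ *, int, void }

From Item ::= Call *: Call nullable, take FIRST(Call) ∪ {*} = { *, int, void }.
Item ::= void Call contributes {void}.
From Item ::= Type int: Type nullable, take FIRST(Type) ∪ {int} = { int }.
Union: FIRST(Item) = { *, int, void }.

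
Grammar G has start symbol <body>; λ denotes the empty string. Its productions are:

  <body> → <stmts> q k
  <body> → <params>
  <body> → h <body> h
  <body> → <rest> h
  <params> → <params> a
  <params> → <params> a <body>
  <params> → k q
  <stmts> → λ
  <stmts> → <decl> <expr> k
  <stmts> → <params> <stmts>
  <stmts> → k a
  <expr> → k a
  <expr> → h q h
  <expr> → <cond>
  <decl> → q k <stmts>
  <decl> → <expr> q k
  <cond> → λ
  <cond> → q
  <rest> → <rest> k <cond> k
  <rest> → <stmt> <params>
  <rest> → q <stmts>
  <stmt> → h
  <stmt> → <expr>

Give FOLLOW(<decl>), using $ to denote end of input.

In <stmts> → <decl> <expr> k: add FIRST(<expr> k) = { h, k, q }.
Union: FOLLOW(<decl>) = { h, k, q }.

{ h, k, q }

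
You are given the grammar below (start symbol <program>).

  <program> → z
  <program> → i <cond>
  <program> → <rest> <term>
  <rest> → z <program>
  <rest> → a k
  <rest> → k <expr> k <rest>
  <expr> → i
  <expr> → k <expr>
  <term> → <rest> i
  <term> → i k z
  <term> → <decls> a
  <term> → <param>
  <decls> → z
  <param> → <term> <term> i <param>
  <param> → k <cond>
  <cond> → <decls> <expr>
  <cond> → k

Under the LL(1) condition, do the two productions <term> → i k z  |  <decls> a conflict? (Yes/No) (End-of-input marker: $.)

FIRST(i k z) = { i } and FIRST(<decls> a) = { z }.
The FIRST sets are disjoint and neither alternative is nullable — no conflict.

No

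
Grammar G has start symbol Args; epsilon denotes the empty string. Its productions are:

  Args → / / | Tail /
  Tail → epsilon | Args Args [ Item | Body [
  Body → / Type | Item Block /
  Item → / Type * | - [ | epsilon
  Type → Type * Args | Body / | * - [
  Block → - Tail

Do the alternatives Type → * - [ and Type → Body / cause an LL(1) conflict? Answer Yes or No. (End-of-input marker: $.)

FIRST(* - [) = { * } and FIRST(Body /) = { -, / }.
The FIRST sets are disjoint and neither alternative is nullable — no conflict.

No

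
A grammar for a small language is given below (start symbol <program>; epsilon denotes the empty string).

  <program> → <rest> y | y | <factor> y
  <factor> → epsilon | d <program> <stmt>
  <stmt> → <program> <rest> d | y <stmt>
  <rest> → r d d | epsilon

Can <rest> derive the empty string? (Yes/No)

Yes

<rest> has an epsilon-production, so <rest> ⇒ epsilon.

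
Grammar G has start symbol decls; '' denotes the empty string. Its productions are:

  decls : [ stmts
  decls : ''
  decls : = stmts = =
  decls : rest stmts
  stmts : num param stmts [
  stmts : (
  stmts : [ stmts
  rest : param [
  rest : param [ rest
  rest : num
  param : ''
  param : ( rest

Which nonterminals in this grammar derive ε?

Directly nullable (have an ''-production): decls, param.
No other nonterminal has a production whose RHS symbols are all nullable.

{ decls, param }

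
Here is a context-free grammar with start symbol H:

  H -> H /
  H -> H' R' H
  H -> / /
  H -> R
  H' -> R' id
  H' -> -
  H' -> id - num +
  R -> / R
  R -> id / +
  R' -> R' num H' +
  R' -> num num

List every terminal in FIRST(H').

{ -, id, num }

From H' -> R' id: add FIRST(R') = { num }.
H' -> - contributes {-}.
H' -> id - num + contributes {id}.
Union: FIRST(H') = { -, id, num }.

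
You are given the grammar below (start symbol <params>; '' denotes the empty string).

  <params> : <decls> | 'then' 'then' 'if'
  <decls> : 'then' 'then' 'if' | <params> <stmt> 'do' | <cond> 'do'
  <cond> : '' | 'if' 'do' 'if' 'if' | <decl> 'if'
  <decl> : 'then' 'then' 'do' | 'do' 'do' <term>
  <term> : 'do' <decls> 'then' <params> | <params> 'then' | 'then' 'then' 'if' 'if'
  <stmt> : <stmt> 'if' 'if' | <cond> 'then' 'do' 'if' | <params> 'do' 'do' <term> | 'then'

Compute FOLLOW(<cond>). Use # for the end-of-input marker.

{ 'do', 'then' }

In <decls> : <cond> 'do': add FIRST('do') = { 'do' }.
In <stmt> : <cond> 'then' 'do' 'if': add FIRST('then' 'do' 'if') = { 'then' }.
Union: FOLLOW(<cond>) = { 'do', 'then' }.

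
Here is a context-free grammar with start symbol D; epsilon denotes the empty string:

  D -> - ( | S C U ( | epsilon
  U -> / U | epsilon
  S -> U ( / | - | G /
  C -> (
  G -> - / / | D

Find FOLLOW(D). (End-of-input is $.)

{ $, / }

D is the start symbol, so $ ∈ FOLLOW(D).
In G -> D: D is at the end, add FOLLOW(G) = { / }.
Union: FOLLOW(D) = { $, / }.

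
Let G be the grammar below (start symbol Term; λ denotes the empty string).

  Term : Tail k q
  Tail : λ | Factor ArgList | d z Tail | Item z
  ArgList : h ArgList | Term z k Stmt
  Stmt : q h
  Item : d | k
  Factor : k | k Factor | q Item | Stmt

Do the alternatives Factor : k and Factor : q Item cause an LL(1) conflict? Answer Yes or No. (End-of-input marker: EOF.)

FIRST(k) = { k } and FIRST(q Item) = { q }.
The FIRST sets are disjoint and neither alternative is nullable — no conflict.

No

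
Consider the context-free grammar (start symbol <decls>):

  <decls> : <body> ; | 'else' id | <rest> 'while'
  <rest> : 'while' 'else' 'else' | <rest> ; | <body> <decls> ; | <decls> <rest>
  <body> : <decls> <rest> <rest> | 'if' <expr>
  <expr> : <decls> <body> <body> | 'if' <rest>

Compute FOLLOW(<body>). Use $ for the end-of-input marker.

In <decls> : <body> ;: add FIRST(;) = { ; }.
In <rest> : <body> <decls> ;: add FIRST(<decls> ;) = { 'else', 'if', 'while' }.
In <expr> : <decls> <body> <body>: add FIRST(<body>) = { 'else', 'if', 'while' }.
In <expr> : <decls> <body> <body>: <body> is at the end, add FOLLOW(<expr>) = { 'else', 'if', 'while', ; }.
Union: FOLLOW(<body>) = { 'else', 'if', 'while', ; }.

{ 'else', 'if', 'while', ; }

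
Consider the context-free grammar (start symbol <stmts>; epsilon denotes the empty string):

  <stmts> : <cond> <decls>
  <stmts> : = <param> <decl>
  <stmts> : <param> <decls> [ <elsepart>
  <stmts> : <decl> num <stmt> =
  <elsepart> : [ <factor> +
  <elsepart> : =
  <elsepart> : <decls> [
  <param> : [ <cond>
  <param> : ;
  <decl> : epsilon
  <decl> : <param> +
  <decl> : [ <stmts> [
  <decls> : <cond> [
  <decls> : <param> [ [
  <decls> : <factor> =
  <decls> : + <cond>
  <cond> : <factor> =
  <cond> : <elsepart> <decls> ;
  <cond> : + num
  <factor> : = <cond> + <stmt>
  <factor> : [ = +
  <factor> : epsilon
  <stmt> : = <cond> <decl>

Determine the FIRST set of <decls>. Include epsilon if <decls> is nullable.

From <decls> : <cond> [: add FIRST(<cond>) = { +, ;, =, [ }.
From <decls> : <param> [ [: add FIRST(<param>) = { ;, [ }.
From <decls> : <factor> =: <factor> nullable, take FIRST(<factor>) ∪ {=} = { =, [ }.
<decls> : + <cond> contributes {+}.
Union: FIRST(<decls>) = { +, ;, =, [ }.

{ +, ;, =, [ }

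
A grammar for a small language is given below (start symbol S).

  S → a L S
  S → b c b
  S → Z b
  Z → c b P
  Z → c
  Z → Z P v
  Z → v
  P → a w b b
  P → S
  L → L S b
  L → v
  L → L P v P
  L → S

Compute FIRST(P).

{ a, b, c, v }

P → a w b b contributes {a}.
From P → S: add FIRST(S) = { a, b, c, v }.
Union: FIRST(P) = { a, b, c, v }.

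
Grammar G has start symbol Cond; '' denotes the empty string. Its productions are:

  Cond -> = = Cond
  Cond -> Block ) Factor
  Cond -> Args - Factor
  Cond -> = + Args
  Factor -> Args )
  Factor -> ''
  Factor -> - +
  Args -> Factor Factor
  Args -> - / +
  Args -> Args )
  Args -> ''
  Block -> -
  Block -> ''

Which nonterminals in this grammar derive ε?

Directly nullable (have an ''-production): Factor, Args, Block.
No other nonterminal has a production whose RHS symbols are all nullable.

{ Args, Block, Factor }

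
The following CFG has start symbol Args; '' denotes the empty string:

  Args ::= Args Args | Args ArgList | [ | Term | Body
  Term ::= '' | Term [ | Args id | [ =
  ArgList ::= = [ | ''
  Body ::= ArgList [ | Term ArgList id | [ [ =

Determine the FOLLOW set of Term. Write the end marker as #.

In Args ::= Term: Term is at the end, add FOLLOW(Args) = { #, =, [, id }.
In Term ::= Term [: add FIRST([) = { [ }.
In Body ::= Term ArgList id: add FIRST(ArgList id) = { =, id }.
Union: FOLLOW(Term) = { #, =, [, id }.

{ #, =, [, id }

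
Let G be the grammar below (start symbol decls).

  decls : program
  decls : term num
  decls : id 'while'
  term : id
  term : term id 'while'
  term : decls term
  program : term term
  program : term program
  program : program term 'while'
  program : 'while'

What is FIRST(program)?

{ 'while', id }

From program : term term: add FIRST(term) = { 'while', id }.
From program : term program: add FIRST(term) = { 'while', id }.
From program : program term 'while': add FIRST(program) = { 'while', id }.
program : 'while' contributes {'while'}.
Union: FIRST(program) = { 'while', id }.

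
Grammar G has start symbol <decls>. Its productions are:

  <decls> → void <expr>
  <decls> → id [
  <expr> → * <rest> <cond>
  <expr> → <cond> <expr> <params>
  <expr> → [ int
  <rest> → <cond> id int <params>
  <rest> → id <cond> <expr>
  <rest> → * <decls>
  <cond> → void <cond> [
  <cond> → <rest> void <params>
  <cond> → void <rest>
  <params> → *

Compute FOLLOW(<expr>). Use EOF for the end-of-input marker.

In <decls> → void <expr>: <expr> is at the end, add FOLLOW(<decls>) = { EOF, *, [, id, void }.
In <expr> → <cond> <expr> <params>: add FIRST(<params>) = { * }.
In <rest> → id <cond> <expr>: <expr> is at the end, add FOLLOW(<rest>) = { EOF, *, [, id, void }.
Union: FOLLOW(<expr>) = { EOF, *, [, id, void }.

{ EOF, *, [, id, void }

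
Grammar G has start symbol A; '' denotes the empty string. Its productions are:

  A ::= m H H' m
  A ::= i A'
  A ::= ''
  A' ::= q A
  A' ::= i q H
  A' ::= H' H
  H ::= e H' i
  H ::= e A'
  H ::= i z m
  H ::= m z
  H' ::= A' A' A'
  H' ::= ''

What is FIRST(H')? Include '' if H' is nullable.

From H' ::= A' A' A': add FIRST(A') = { e, i, m, q }.
H' ::= '' contributes ''.
Union: FIRST(H') = { e, i, m, q, '' }.

{ e, i, m, q, '' }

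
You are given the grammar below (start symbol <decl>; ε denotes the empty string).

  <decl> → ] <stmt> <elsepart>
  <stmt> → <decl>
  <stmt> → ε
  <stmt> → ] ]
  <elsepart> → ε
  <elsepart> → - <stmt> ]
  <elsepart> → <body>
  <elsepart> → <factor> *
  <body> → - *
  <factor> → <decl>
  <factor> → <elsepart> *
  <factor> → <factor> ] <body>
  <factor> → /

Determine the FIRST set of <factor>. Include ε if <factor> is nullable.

From <factor> → <decl>: add FIRST(<decl>) = { ] }.
From <factor> → <elsepart> *: <elsepart> nullable, take FIRST(<elsepart>) ∪ {*} = { *, -, /, ] }.
From <factor> → <factor> ] <body>: add FIRST(<factor>) = { *, -, /, ] }.
<factor> → / contributes {/}.
Union: FIRST(<factor>) = { *, -, /, ] }.

{ *, -, /, ] }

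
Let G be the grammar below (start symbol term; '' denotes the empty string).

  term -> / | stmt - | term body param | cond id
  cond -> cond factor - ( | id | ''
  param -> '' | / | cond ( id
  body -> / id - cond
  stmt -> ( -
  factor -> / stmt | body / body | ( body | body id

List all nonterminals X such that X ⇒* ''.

Directly nullable (have an ''-production): cond, param.
No other nonterminal has a production whose RHS symbols are all nullable.

{ cond, param }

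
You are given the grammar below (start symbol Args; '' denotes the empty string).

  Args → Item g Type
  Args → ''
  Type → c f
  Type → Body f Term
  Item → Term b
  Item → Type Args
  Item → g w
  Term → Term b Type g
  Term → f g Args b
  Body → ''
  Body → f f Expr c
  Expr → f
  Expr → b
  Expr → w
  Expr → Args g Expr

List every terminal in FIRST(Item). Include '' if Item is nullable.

From Item → Term b: add FIRST(Term) = { f }.
From Item → Type Args: add FIRST(Type) = { c, f }.
Item → g w contributes {g}.
Union: FIRST(Item) = { c, f, g }.

{ c, f, g }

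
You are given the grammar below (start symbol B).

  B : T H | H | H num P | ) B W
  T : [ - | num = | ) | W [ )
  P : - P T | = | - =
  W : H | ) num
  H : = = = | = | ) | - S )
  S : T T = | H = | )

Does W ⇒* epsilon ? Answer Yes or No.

No nonterminal in this grammar is nullable.
No production of W has an RHS whose symbols are all nullable, so W is not nullable.

No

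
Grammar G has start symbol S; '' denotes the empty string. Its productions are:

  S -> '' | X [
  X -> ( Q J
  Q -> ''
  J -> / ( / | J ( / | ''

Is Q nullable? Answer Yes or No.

Yes

Q has an ''-production, so Q ⇒ ''.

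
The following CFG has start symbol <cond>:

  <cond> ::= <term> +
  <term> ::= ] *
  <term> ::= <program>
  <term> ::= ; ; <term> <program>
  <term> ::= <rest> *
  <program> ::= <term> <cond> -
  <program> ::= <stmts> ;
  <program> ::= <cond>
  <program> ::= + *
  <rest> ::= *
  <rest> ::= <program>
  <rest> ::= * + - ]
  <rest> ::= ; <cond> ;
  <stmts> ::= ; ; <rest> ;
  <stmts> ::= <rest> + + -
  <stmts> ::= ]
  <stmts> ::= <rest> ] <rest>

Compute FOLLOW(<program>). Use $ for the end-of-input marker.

{ *, +, ;, ] }

In <term> ::= <program>: <program> is at the end, add FOLLOW(<term>) = { *, +, ;, ] }.
In <term> ::= ; ; <term> <program>: <program> is at the end, add FOLLOW(<term>) = { *, +, ;, ] }.
In <rest> ::= <program>: <program> is at the end, add FOLLOW(<rest>) = { *, +, ;, ] }.
Union: FOLLOW(<program>) = { *, +, ;, ] }.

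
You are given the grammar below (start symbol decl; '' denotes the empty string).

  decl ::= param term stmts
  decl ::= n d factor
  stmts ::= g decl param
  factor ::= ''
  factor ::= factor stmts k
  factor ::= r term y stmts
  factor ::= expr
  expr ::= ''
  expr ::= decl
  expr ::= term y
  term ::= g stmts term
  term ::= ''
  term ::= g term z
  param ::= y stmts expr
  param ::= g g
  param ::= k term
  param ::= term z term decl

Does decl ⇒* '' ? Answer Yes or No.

Nullable nonterminals: expr, factor, term.
No production of decl has an RHS whose symbols are all nullable, so decl is not nullable.

No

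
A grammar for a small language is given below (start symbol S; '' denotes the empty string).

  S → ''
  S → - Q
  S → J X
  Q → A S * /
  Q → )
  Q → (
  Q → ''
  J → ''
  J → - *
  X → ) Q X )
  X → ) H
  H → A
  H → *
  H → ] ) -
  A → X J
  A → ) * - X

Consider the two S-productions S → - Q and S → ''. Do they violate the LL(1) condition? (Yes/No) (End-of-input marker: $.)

No

FIRST(- Q) = { - } and FIRST('') = { '' }.
The second is nullable but FOLLOW(S) = { $, * } is disjoint from FIRST of the first.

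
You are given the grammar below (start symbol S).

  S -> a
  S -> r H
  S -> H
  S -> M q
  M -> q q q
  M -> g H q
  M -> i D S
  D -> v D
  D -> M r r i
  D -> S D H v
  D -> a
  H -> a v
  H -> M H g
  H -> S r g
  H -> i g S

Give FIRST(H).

H -> a v contributes {a}.
From H -> M H g: add FIRST(M) = { g, i, q }.
From H -> S r g: add FIRST(S) = { a, g, i, q, r }.
H -> i g S contributes {i}.
Union: FIRST(H) = { a, g, i, q, r }.

{ a, g, i, q, r }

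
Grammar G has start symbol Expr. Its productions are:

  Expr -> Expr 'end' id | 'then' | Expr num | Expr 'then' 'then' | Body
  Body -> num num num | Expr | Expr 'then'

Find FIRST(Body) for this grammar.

Body -> num num num contributes {num}.
From Body -> Expr: add FIRST(Expr) = { 'then', num }.
From Body -> Expr 'then': add FIRST(Expr) = { 'then', num }.
Union: FIRST(Body) = { 'then', num }.

{ 'then', num }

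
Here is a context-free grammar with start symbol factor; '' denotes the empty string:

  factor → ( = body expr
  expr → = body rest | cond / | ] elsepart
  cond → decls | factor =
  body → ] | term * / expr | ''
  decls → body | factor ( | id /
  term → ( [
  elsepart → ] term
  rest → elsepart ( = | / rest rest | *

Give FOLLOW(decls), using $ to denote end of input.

In cond → decls: decls is at the end, add FOLLOW(cond) = { / }.
Union: FOLLOW(decls) = { / }.

{ / }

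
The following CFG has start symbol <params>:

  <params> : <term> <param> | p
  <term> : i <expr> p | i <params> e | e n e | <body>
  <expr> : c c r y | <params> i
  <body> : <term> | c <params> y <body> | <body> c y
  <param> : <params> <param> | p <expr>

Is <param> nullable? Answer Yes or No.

No nonterminal in this grammar is nullable.
No production of <param> has an RHS whose symbols are all nullable, so <param> is not nullable.

No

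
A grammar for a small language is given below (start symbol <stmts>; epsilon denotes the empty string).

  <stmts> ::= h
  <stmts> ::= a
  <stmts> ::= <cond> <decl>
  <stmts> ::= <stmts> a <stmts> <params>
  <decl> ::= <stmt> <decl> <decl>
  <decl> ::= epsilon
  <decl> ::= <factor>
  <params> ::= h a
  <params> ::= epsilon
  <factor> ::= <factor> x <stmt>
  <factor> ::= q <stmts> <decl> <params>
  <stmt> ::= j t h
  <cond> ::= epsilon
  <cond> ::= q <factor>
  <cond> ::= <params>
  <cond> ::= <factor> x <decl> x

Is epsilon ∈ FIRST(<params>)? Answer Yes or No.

Yes

<params> has an epsilon-production, so <params> ⇒ epsilon.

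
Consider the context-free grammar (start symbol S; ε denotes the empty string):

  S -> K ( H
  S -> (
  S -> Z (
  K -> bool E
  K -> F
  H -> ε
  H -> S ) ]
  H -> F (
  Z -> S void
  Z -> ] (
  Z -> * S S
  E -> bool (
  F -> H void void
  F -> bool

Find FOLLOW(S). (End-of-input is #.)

{ #, (, ), *, ], bool, void }

S is the start symbol, so # ∈ FOLLOW(S).
In H -> S ) ]: add FIRST() ]) = { ) }.
In Z -> S void: add FIRST(void) = { void }.
In Z -> * S S: add FIRST(S) = { (, *, ], bool, void }.
In Z -> * S S: S is at the end, add FOLLOW(Z) = { ( }.
Union: FOLLOW(S) = { #, (, ), *, ], bool, void }.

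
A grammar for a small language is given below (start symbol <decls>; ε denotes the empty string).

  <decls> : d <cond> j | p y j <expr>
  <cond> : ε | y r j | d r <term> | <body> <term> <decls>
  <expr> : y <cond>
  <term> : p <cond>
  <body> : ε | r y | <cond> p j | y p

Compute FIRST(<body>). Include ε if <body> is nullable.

{ d, p, r, y, ε }

<body> : ε contributes ε.
<body> : r y contributes {r}.
From <body> : <cond> p j: <cond> nullable, take FIRST(<cond>) ∪ {p} = { d, p, r, y }.
<body> : y p contributes {y}.
Union: FIRST(<body>) = { d, p, r, y, ε }.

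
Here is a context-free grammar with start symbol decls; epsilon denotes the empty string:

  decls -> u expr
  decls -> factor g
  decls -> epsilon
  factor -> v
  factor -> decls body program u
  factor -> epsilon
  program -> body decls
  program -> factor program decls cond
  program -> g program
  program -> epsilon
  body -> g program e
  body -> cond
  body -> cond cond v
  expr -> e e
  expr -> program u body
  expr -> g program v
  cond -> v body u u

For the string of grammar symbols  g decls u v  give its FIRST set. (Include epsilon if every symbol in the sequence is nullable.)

{ g }

g is a terminal; add {g} and stop.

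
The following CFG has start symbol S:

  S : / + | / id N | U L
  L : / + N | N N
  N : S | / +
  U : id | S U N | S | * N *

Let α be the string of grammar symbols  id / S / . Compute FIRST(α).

id is a terminal; add {id} and stop.

{ id }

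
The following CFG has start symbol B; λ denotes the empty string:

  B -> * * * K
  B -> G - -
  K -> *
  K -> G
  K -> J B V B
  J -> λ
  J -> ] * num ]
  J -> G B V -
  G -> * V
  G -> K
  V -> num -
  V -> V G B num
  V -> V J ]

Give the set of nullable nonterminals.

{ J }

Directly nullable (have an λ-production): J.
No other nonterminal has a production whose RHS symbols are all nullable.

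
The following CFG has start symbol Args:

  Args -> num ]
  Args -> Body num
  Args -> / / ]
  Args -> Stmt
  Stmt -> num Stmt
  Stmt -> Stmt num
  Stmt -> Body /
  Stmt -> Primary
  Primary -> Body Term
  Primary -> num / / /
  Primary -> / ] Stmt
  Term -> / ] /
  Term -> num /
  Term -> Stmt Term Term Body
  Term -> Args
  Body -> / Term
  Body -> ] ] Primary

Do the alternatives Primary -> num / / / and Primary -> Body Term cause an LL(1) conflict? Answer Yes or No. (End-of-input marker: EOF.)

FIRST(num / / /) = { num } and FIRST(Body Term) = { /, ] }.
The FIRST sets are disjoint and neither alternative is nullable — no conflict.

No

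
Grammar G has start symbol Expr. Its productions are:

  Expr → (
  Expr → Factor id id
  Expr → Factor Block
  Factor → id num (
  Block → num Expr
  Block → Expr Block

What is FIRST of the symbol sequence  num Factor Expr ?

num is a terminal; add {num} and stop.

{ num }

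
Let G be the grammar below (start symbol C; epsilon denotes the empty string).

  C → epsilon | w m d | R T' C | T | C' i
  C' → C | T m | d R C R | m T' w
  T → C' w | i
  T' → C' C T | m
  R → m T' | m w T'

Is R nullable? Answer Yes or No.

No

Nullable nonterminals: C, C'.
No production of R has an RHS whose symbols are all nullable, so R is not nullable.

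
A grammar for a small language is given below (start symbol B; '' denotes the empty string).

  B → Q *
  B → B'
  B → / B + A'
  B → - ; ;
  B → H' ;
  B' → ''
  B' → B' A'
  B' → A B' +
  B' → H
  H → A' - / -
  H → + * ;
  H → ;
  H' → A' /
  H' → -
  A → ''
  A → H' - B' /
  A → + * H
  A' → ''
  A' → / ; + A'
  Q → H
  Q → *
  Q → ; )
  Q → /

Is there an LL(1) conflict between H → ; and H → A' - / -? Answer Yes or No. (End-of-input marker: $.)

No

FIRST(;) = { ; } and FIRST(A' - / -) = { -, / }.
The FIRST sets are disjoint and neither alternative is nullable — no conflict.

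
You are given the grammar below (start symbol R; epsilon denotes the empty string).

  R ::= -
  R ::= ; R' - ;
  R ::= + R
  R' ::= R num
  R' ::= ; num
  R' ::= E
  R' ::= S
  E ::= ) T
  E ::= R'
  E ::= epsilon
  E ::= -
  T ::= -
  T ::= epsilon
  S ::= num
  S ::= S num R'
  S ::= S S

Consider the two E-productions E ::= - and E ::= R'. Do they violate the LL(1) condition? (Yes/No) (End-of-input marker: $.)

FIRST(-) = { - } and FIRST(R') = { ), +, -, ;, num, epsilon }.
Both contain -, so the two alternatives are not disjoint — LL(1) conflict.

Yes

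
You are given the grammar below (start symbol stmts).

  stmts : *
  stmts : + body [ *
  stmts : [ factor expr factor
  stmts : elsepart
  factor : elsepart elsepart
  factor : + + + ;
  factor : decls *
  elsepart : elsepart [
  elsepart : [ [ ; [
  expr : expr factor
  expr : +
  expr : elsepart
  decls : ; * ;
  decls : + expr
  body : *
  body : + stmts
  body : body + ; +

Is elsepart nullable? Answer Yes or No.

No

No nonterminal in this grammar is nullable.
No production of elsepart has an RHS whose symbols are all nullable, so elsepart is not nullable.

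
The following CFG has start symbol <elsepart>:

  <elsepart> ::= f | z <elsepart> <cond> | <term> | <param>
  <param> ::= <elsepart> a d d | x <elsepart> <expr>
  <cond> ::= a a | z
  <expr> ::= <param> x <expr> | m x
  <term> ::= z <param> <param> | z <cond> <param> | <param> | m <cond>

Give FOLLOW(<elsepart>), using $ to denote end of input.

{ $, a, f, m, x, z }

<elsepart> is the start symbol, so $ ∈ FOLLOW(<elsepart>).
In <elsepart> ::= z <elsepart> <cond>: add FIRST(<cond>) = { a, z }.
In <param> ::= <elsepart> a d d: add FIRST(a d d) = { a }.
In <param> ::= x <elsepart> <expr>: add FIRST(<expr>) = { f, m, x, z }.
Union: FOLLOW(<elsepart>) = { $, a, f, m, x, z }.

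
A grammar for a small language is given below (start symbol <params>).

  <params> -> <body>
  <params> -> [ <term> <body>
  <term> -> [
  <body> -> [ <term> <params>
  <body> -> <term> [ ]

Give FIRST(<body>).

<body> -> [ <term> <params> contributes {[}.
From <body> -> <term> [ ]: add FIRST(<term>) = { [ }.
Union: FIRST(<body>) = { [ }.

{ [ }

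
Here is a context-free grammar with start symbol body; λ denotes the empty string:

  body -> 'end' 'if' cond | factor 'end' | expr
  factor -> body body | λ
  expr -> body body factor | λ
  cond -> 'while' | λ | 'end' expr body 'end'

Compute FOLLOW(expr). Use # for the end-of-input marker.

In body -> expr: expr is at the end, add FOLLOW(body) = { #, 'end' }.
In cond -> 'end' expr body 'end': add FIRST(body 'end') = { 'end' }.
Union: FOLLOW(expr) = { #, 'end' }.

{ #, 'end' }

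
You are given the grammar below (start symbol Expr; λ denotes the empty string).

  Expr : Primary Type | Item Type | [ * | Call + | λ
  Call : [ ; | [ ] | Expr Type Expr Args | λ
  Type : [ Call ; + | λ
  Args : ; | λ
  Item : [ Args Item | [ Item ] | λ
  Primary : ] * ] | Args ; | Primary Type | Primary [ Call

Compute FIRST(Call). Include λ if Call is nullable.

{ +, ;, [, ], λ }

Call : [ ; contributes {[}.
Call : [ ] contributes {[}.
From Call : Expr Type Expr Args: Expr, Type, Expr, Args nullable, take FIRST(Expr) ∪ FIRST(Type) ∪ FIRST(Expr) ∪ FIRST(Args) = { +, ;, [, ] }; also λ since the whole RHS is nullable.
Call : λ contributes λ.
Union: FIRST(Call) = { +, ;, [, ], λ }.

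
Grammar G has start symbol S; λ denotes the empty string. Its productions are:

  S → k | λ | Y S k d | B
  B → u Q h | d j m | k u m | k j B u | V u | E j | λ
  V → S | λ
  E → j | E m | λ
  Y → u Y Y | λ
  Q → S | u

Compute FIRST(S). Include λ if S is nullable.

S → k contributes {k}.
S → λ contributes λ.
From S → Y S k d: Y, S nullable, take FIRST(Y) ∪ FIRST(S) ∪ {k} = { d, j, k, m, u }.
From S → B: add FIRST(B) = { d, j, k, m, u, λ } (including λ since B is nullable).
Union: FIRST(S) = { d, j, k, m, u, λ }.

{ d, j, k, m, u, λ }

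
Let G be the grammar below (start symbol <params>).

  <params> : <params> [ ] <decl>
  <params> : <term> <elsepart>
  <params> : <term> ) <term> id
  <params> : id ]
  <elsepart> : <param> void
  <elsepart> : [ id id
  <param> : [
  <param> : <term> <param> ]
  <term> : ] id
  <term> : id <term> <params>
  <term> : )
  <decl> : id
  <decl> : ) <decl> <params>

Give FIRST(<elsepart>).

From <elsepart> : <param> void: add FIRST(<param>) = { ), [, ], id }.
<elsepart> : [ id id contributes {[}.
Union: FIRST(<elsepart>) = { ), [, ], id }.

{ ), [, ], id }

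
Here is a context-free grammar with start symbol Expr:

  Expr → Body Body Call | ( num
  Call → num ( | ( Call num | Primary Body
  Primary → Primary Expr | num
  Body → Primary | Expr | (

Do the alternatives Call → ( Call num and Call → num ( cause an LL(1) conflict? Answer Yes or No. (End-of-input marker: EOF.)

No

FIRST(( Call num) = { ( } and FIRST(num () = { num }.
The FIRST sets are disjoint and neither alternative is nullable — no conflict.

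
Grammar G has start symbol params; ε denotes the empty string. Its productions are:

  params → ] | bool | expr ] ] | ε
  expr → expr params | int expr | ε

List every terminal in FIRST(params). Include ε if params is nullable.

{ ], bool, int, ε }

params → ] contributes {]}.
params → bool contributes {bool}.
From params → expr ] ]: expr nullable, take FIRST(expr) ∪ {]} = { ], bool, int }.
params → ε contributes ε.
Union: FIRST(params) = { ], bool, int, ε }.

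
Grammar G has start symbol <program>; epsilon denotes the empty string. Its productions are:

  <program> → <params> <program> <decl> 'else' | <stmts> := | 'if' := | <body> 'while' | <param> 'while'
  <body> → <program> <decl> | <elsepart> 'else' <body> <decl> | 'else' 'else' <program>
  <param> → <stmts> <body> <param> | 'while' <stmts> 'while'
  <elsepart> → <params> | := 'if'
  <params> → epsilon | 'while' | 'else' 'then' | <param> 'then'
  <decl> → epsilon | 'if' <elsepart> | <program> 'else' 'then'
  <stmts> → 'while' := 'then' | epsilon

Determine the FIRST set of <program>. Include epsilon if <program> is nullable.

{ 'else', 'if', 'while', := }

From <program> → <params> <program> <decl> 'else': <params> nullable, take FIRST(<params>) ∪ FIRST(<program>) = { 'else', 'if', 'while', := }.
From <program> → <stmts> :=: <stmts> nullable, take FIRST(<stmts>) ∪ {:=} = { 'while', := }.
<program> → 'if' := contributes {'if'}.
From <program> → <body> 'while': add FIRST(<body>) = { 'else', 'if', 'while', := }.
From <program> → <param> 'while': add FIRST(<param>) = { 'else', 'if', 'while', := }.
Union: FIRST(<program>) = { 'else', 'if', 'while', := }.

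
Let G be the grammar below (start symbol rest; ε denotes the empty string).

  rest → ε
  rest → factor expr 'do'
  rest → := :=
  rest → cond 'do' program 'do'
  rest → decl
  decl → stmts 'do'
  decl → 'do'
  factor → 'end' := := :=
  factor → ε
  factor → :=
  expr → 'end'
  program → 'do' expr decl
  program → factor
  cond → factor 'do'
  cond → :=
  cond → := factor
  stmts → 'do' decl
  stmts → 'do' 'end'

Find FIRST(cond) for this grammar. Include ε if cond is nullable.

From cond → factor 'do': factor nullable, take FIRST(factor) ∪ {'do'} = { 'do', 'end', := }.
cond → := contributes {:=}.
cond → := factor contributes {:=}.
Union: FIRST(cond) = { 'do', 'end', := }.

{ 'do', 'end', := }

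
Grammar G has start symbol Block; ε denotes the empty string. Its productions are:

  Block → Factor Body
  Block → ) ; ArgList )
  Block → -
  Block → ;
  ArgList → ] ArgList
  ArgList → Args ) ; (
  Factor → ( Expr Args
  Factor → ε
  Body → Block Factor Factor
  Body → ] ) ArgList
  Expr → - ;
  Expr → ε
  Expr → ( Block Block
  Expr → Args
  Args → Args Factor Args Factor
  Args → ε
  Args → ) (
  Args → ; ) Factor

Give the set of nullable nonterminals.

{ Args, Expr, Factor }

Directly nullable (have an ε-production): Factor, Expr, Args.
No other nonterminal has a production whose RHS symbols are all nullable.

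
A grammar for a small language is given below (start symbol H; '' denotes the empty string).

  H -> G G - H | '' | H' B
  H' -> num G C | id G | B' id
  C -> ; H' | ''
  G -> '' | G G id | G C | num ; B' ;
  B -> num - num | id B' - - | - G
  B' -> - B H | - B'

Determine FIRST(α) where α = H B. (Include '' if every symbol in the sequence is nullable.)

{ -, ;, id, num }

Add FIRST(H)\{''} = { -, ;, id, num }; H is nullable, continue.
Add FIRST(B) = { -, id, num }; B is not nullable, stop.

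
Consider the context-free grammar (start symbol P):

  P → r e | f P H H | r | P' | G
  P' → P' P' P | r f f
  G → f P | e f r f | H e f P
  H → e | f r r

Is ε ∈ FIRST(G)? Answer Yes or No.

No nonterminal in this grammar is nullable.
No production of G has an RHS whose symbols are all nullable, so G is not nullable.

No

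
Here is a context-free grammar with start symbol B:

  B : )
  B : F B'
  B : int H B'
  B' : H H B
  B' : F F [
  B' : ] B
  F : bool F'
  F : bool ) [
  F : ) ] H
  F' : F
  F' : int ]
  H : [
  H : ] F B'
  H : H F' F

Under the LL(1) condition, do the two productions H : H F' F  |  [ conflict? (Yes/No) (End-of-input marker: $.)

FIRST(H F' F) = { [, ] } and FIRST([) = { [ }.
Both contain [, so the two alternatives are not disjoint — LL(1) conflict.

Yes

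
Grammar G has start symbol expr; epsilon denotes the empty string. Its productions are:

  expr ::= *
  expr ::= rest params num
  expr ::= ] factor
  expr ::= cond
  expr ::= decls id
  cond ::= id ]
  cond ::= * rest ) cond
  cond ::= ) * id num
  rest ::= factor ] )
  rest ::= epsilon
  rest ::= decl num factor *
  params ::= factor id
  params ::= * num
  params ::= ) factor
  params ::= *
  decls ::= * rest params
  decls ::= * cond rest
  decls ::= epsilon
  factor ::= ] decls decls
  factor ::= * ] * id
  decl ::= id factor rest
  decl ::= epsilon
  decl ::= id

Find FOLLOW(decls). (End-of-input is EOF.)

{ EOF, *, ], id, num }

In expr ::= decls id: add FIRST(id) = { id }.
In factor ::= ] decls decls: add FIRST(decls)\{epsilon} = { * }.
  Since decls is nullable, also add FOLLOW(factor) = { EOF, *, ], id, num }.
In factor ::= ] decls decls: decls is at the end, add FOLLOW(factor) = { EOF, *, ], id, num }.
Union: FOLLOW(decls) = { EOF, *, ], id, num }.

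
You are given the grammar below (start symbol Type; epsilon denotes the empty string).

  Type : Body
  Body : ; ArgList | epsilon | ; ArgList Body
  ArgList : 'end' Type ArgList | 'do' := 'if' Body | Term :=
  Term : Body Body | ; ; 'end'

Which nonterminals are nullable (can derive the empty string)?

Directly nullable (have an epsilon-production): Body.
Term : Body Body with every symbol nullable, so Term is nullable.
Type : Body with every symbol nullable, so Type is nullable.
No other nonterminal has a production whose RHS symbols are all nullable.

{ Body, Term, Type }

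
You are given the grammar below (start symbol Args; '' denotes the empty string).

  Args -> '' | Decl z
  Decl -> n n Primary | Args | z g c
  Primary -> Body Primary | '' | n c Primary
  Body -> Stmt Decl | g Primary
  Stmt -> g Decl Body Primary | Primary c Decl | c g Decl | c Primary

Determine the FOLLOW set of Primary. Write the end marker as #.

In Decl -> n n Primary: Primary is at the end, add FOLLOW(Decl) = { c, g, n, z }.
In Primary -> Body Primary: Primary is at the end, add FOLLOW(Primary) = { c, g, n, z }.
In Primary -> n c Primary: Primary is at the end, add FOLLOW(Primary) = { c, g, n, z }.
In Body -> g Primary: Primary is at the end, add FOLLOW(Body) = { c, g, n, z }.
In Stmt -> g Decl Body Primary: Primary is at the end, add FOLLOW(Stmt) = { c, g, n, z }.
In Stmt -> Primary c Decl: add FIRST(c Decl) = { c }.
In Stmt -> c Primary: Primary is at the end, add FOLLOW(Stmt) = { c, g, n, z }.
Union: FOLLOW(Primary) = { c, g, n, z }.

{ c, g, n, z }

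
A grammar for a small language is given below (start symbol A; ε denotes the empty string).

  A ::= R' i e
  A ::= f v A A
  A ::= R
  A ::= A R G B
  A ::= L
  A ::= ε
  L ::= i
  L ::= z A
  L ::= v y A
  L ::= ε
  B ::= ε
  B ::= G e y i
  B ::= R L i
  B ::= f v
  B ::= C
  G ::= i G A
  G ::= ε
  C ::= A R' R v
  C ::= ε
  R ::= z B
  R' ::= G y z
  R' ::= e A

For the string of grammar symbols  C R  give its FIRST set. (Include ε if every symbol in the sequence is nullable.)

Add FIRST(C)\{ε} = { e, f, i, v, y, z }; C is nullable, continue.
Add FIRST(R) = { z }; R is not nullable, stop.

{ e, f, i, v, y, z }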